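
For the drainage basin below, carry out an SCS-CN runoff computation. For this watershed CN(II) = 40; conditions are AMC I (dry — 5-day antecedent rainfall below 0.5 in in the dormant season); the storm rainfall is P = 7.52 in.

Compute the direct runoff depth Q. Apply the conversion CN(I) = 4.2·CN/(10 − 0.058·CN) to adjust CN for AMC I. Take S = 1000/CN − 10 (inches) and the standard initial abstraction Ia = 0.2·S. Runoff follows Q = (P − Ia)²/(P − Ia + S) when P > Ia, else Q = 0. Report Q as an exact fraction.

Q = 1089/276325 in ≈ 0.004 in

Dry (AMC I): CN(I) = 4.2·40/(10 − 0.058·40) = 168/(192/25) = 175/8 ≈ 21.875
Max retention: S = 1000/(175/8) − 10 = 250/7 in (≈ 35.714 in)
Ia = 0.2·(250/7) = 50/7 in ≈ 7.143 in
Excess rainfall: 7.520 − 7.143 = 0.377 in; P > Ia so Q > 0
Q: (66/175)² ÷ (6316/175) = 1089/276325 in (≈ 0.004 in)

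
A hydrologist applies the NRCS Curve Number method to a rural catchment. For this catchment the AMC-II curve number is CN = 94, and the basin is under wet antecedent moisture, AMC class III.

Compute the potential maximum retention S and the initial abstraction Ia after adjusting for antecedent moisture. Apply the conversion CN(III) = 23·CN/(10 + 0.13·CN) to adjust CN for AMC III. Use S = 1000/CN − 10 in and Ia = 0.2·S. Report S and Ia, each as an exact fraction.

S = 300/1081 in ≈ 0.278 in; Ia = 60/1081 in ≈ 0.056 in

Wet (AMC III): CN(III) = 23·94/(10 + 0.13·94) = 2162/(1111/50) = 108100/1111 ≈ 97.300
Retention S: 1000/CN − 10 with CN=97.300 → S = 300/1081 ≈ 0.278 in
Ia = 0.2·(300/1081) = 60/1081 in ≈ 0.056 in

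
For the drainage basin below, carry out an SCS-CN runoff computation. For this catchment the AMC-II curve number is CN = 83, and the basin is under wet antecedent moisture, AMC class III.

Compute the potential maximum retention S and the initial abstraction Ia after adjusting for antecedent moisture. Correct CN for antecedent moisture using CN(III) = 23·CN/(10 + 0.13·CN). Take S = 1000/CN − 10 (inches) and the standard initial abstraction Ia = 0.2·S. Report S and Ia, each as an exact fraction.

S = 1700/1909 in ≈ 0.891 in; Ia = 340/1909 in ≈ 0.178 in

Wet (AMC III): CN(III) = 23·83/(10 + 0.13·83) = 1909/(2079/100) = 190900/2079 ≈ 91.823
S = 1000/(190900/2079) − 10 = 1700/1909 in ≈ 0.891 in
Ia = 0.2S: 0.2·0.891 = 0.178 in (exactly 340/1909)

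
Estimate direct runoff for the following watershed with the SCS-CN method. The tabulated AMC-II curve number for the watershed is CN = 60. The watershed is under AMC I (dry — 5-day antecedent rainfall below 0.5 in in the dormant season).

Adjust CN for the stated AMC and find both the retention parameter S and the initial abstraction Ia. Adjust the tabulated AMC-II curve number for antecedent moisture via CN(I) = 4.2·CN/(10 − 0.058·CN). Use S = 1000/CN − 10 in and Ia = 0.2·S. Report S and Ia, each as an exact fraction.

CN(I) from CN(II)=60: (4.2·60)/(10 − 0.058·60) = 6300/163 ≈ 38.650
Max retention: S = 1000/(6300/163) − 10 = 1000/63 in (≈ 15.873 in)
Ia = 0.2·(1000/63) = 200/63 in ≈ 3.175 in

S = 1000/63 in ≈ 15.873 in; Ia = 200/63 in ≈ 3.175 in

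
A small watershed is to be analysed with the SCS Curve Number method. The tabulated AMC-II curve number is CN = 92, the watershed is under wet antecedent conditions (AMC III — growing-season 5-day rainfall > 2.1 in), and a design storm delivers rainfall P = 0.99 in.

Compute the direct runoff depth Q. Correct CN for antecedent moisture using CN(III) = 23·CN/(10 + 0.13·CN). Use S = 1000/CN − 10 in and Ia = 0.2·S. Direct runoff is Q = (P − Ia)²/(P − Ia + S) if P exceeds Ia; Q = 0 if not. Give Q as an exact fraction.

Wet (AMC III): CN(III) = 23·92/(10 + 0.13·92) = 2116/(549/25) = 52900/549 ≈ 96.357
Max retention: S = 1000/(52900/549) − 10 = 200/529 in (≈ 0.378 in)
Ia = 0.2·(200/529) = 40/529 in ≈ 0.076 in
Excess rainfall: 0.990 − 0.076 = 0.914 in; P > Ia so Q > 0
Runoff Q = (P−Ia)²/(P−Ia+S) = (0.914)²/(0.914+0.378) = 2339753641/3616825900 ≈ 0.647 in

Q = 2339753641/3616825900 in ≈ 0.647 in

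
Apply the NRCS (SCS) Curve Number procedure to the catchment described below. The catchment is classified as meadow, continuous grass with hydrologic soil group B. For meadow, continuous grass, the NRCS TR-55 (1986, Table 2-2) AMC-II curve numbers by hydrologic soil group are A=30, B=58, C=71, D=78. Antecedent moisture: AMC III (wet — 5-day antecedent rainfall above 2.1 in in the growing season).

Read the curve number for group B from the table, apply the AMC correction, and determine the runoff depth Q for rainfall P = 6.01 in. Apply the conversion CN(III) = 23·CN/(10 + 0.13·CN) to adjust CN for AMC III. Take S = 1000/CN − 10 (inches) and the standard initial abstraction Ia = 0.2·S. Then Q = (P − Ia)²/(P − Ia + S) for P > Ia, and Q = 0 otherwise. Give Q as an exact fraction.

Q = 128785523689/37943428900 in ≈ 3.394 in

NRCS table: meadow, continuous grass, soil group B → CN(II) = 58
Wet (AMC III): CN(III) = 23·58/(10 + 0.13·58) = 1334/(877/50) = 66700/877 ≈ 76.055
Max retention: S = 1000/(66700/877) − 10 = 2100/667 in (≈ 3.148 in)
Ia = 0.2·(2100/667) = 420/667 in ≈ 0.630 in
P − Ia = 6.010 − 0.630 = 358867/66700 ≈ 5.380 in (> 0, runoff occurs)
Q = (358867/66700)²/((358867/66700) + 2100/667) = (128785523689/4448890000)/(568867/66700) = 128785523689/37943428900 in ≈ 3.394 in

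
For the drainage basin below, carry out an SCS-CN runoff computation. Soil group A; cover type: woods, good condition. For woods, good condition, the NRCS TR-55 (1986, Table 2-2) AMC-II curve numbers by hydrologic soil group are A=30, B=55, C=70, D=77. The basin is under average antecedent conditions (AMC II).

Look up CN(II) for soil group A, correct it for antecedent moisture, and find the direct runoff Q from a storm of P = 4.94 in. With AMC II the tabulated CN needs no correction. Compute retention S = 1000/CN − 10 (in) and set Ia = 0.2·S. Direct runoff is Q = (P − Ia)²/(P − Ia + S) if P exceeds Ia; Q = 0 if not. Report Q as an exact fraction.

Q = 1681/531150 in ≈ 0.003 in

NRCS table: woods, good condition, soil group A → CN(II) = 30
AMC II — tabulated CN = 30 applies directly.
Retention S: 1000/CN − 10 with CN=30.000 → S = 70/3 ≈ 23.333 in
Ia = 0.2S: 0.2·23.333 = 4.667 in (exactly 14/3)
P − Ia = 4.940 − 4.667 = 41/150 ≈ 0.273 in (> 0, runoff occurs)
Q: (41/150)² ÷ (3541/150) = 1681/531150 in (≈ 0.003 in)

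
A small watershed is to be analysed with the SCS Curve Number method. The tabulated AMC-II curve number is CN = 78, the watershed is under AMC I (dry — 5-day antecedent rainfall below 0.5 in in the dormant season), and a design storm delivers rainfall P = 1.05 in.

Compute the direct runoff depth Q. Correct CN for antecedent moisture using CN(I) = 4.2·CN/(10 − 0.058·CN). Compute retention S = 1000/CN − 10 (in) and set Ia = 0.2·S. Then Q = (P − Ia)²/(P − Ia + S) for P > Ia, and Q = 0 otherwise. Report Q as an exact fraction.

Q = 0 in ≈ 0.000 in

Adjust CN=78 to AMC I: 4.2·78/(10 − 0.058·78) → (1638/5) ÷ (1369/250) = 81900/1369 ≈ 59.825
Retention S: 1000/CN − 10 with CN=59.825 → S = 5500/819 ≈ 6.716 in
Initial abstraction Ia = S/5 = (5500/819)/5 = 1100/819 ≈ 1.343 in
P = 1.050 ≤ Ia = 1.343 in: entire storm abstracted, Q = 0.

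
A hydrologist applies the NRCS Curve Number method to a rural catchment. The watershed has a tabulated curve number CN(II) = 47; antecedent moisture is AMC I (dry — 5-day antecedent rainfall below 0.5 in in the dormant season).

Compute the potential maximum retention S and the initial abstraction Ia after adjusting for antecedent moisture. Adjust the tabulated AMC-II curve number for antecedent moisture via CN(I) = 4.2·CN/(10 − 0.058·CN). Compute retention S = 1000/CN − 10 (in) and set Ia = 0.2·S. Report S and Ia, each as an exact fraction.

CN(I) from CN(II)=47: (4.2·47)/(10 − 0.058·47) = 98700/3637 ≈ 27.138
S = 1000/(98700/3637) − 10 = 26500/987 in ≈ 26.849 in
Initial abstraction Ia = S/5 = (26500/987)/5 = 5300/987 ≈ 5.370 in

S = 26500/987 in ≈ 26.849 in; Ia = 5300/987 in ≈ 5.370 in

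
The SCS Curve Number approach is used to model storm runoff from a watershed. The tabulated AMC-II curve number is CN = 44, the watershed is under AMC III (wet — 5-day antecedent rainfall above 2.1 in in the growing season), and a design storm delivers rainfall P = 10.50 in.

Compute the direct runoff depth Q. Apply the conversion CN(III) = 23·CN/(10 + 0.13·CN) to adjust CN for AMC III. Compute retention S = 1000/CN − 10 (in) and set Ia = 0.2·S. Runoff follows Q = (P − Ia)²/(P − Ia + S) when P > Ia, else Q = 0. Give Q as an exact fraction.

Adjust CN=44 to AMC III: 23·44/(10 + 0.13·44) → 1012 ÷ (393/25) = 25300/393 ≈ 64.377
Retention S: 1000/CN − 10 with CN=64.377 → S = 1400/253 ≈ 5.534 in
Ia = 0.2·(1400/253) = 280/253 in ≈ 1.107 in
Since P=10.500 > Ia=1.107: effective rainfall P−Ia = 4753/506 in
Q: (4753/506)² ÷ (7553/506) = 3227287/545974 in (≈ 5.911 in)

Q = 3227287/545974 in ≈ 5.911 in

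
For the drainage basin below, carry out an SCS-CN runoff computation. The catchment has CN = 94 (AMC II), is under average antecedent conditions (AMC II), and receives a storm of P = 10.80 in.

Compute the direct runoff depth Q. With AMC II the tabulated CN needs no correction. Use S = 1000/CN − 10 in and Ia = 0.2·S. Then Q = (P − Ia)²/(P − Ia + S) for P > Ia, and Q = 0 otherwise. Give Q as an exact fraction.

CN(II) = 94; AMC II needs no correction.
S = 1000/94 − 10 = 30/47 in ≈ 0.638 in
Ia = 0.2S: 0.2·0.638 = 0.128 in (exactly 6/47)
Since P=10.800 > Ia=0.128: effective rainfall P−Ia = 2508/235 in
Q = (2508/235)²/((2508/235) + 30/47) = (6290064/55225)/(2658/235) = 1048344/104105 in ≈ 10.070 in

Q = 1048344/104105 in ≈ 10.070 in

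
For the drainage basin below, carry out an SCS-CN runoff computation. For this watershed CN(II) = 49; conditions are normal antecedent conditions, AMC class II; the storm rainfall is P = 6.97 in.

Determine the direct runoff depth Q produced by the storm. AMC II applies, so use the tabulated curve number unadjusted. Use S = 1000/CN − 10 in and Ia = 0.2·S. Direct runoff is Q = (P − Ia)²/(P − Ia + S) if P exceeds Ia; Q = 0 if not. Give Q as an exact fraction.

Average conditions: CN = 49 (no AMC adjustment).
Retention S: 1000/CN − 10 with CN=49.000 → S = 510/49 ≈ 10.408 in
Ia = 0.2·(510/49) = 102/49 in ≈ 2.082 in
Excess rainfall: 6.970 − 2.082 = 4.888 in; P > Ia so Q > 0
Q = (23953/4900)²/((23953/4900) + 510/49) = (573746209/24010000)/(74953/4900) = 33749777/21604100 in ≈ 1.562 in

Q = 33749777/21604100 in ≈ 1.562 in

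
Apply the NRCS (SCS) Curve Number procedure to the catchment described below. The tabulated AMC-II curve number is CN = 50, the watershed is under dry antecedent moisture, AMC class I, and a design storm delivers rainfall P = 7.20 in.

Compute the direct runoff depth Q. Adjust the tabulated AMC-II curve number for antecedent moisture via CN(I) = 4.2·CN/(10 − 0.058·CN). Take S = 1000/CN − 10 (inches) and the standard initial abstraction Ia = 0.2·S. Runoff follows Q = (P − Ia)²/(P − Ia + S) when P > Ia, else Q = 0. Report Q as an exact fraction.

Q = 16384/72345 in ≈ 0.226 in

CN(I) from CN(II)=50: (4.2·50)/(10 − 0.058·50) = 2100/71 ≈ 29.577
Retention S: 1000/CN − 10 with CN=29.577 → S = 500/21 ≈ 23.810 in
Initial abstraction Ia = S/5 = (500/21)/5 = 100/21 ≈ 4.762 in
Since P=7.200 > Ia=4.762: effective rainfall P−Ia = 256/105 in
Runoff Q = (P−Ia)²/(P−Ia+S) = (2.438)²/(2.438+23.810) = 16384/72345 ≈ 0.226 in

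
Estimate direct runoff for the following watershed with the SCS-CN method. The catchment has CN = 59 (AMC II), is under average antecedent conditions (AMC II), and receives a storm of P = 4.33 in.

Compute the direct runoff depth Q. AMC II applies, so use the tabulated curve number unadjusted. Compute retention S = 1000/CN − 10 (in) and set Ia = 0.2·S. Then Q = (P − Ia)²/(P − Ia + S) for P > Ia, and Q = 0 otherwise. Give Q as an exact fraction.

AMC II — tabulated CN = 59 applies directly.
Retention S: 1000/CN − 10 with CN=59.000 → S = 410/59 ≈ 6.949 in
Ia = 0.2·(410/59) = 82/59 in ≈ 1.390 in
P − Ia = 4.330 − 1.390 = 17347/5900 ≈ 2.940 in (> 0, runoff occurs)
Runoff Q = (P−Ia)²/(P−Ia+S) = (2.940)²/(2.940+6.949) = 300918409/344247300 ≈ 0.874 in

Q = 300918409/344247300 in ≈ 0.874 in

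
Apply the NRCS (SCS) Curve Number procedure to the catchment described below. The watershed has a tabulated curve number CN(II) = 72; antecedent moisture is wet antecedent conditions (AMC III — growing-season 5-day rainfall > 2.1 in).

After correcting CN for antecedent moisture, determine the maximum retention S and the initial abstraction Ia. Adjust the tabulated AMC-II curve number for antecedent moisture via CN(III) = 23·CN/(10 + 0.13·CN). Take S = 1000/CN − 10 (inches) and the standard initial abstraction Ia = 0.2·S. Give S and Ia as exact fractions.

CN(III) from CN(II)=72: (23·72)/(10 + 0.13·72) = 10350/121 ≈ 85.537
S = 1000/(10350/121) − 10 = 350/207 in ≈ 1.691 in
Initial abstraction Ia = S/5 = (350/207)/5 = 70/207 ≈ 0.338 in

S = 350/207 in ≈ 1.691 in; Ia = 70/207 in ≈ 0.338 in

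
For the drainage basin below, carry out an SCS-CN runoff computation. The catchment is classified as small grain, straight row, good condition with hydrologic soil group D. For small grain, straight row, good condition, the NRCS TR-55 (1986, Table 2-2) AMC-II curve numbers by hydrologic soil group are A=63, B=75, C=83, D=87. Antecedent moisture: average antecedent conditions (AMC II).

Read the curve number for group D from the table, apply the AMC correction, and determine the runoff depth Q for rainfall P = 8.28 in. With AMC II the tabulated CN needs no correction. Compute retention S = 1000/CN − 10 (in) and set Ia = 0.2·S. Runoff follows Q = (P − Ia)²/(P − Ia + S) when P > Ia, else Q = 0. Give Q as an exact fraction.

NRCS table: small grain, straight row, good condition, soil group D → CN(II) = 87
Average conditions: CN = 87 (no AMC adjustment).
S = 1000/87 − 10 = 130/87 in ≈ 1.494 in
Initial abstraction Ia = S/5 = (130/87)/5 = 26/87 ≈ 0.299 in
Since P=8.280 > Ia=0.299: effective rainfall P−Ia = 17359/2175 in
Q = (17359/2175)²/((17359/2175) + 130/87) = (301334881/4730625)/(20609/2175) = 301334881/44824575 in ≈ 6.723 in

Q = 301334881/44824575 in ≈ 6.723 in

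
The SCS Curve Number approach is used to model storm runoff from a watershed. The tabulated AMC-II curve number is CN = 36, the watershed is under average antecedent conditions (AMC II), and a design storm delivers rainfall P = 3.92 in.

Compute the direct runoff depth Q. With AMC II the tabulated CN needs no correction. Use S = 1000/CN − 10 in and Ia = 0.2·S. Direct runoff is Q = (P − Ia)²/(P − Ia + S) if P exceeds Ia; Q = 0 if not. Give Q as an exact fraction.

Q = 3362/459225 in ≈ 0.007 in

CN(II) = 36; AMC II needs no correction.
S = 1000/36 − 10 = 160/9 in ≈ 17.778 in
Initial abstraction Ia = S/5 = (160/9)/5 = 32/9 ≈ 3.556 in
Since P=3.920 > Ia=3.556: effective rainfall P−Ia = 82/225 in
Runoff Q = (P−Ia)²/(P−Ia+S) = (0.364)²/(0.364+17.778) = 3362/459225 ≈ 0.007 in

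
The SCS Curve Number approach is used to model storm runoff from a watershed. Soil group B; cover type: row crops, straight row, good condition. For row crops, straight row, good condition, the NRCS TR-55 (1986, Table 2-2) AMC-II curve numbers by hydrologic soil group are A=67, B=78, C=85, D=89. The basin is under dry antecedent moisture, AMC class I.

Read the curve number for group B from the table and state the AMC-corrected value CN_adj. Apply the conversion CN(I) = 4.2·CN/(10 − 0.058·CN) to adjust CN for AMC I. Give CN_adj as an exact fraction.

NRCS table: row crops, straight row, good condition, soil group B → CN(II) = 78
Dry (AMC I): CN(I) = 4.2·78/(10 − 0.058·78) = (1638/5)/(1369/250) = 81900/1369 ≈ 59.825

CN_adj = 81900/1369 ≈ 59.825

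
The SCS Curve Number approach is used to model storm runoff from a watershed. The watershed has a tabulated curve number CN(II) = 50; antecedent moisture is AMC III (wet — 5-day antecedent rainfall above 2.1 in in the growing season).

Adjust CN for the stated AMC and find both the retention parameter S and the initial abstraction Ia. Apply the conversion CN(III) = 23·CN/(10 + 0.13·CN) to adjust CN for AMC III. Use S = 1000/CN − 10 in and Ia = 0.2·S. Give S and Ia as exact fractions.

S = 100/23 in ≈ 4.348 in; Ia = 20/23 in ≈ 0.870 in

CN(III) from CN(II)=50: (23·50)/(10 + 0.13·50) = 2300/33 ≈ 69.697
Retention S: 1000/CN − 10 with CN=69.697 → S = 100/23 ≈ 4.348 in
Ia = 0.2S: 0.2·4.348 = 0.870 in (exactly 20/23)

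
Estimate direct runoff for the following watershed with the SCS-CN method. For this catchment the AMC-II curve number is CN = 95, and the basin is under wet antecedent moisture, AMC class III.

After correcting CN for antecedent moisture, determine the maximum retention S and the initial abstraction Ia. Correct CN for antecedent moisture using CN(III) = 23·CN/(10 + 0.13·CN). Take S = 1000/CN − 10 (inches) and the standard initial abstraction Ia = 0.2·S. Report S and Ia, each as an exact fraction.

CN(III) from CN(II)=95: (23·95)/(10 + 0.13·95) = 43700/447 ≈ 97.763
S = 1000/(43700/447) − 10 = 100/437 in ≈ 0.229 in
Initial abstraction Ia = S/5 = (100/437)/5 = 20/437 ≈ 0.046 in

S = 100/437 in ≈ 0.229 in; Ia = 20/437 in ≈ 0.046 in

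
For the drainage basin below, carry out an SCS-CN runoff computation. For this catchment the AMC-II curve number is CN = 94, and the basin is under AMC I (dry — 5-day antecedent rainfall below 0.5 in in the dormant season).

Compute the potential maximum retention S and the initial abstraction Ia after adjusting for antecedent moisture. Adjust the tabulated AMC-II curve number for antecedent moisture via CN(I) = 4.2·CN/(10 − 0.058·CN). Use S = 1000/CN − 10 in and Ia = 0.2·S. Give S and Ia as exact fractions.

CN(I) from CN(II)=94: (4.2·94)/(10 − 0.058·94) = 32900/379 ≈ 86.807
Retention S: 1000/CN − 10 with CN=86.807 → S = 500/329 ≈ 1.520 in
Ia = 0.2·(500/329) = 100/329 in ≈ 0.304 in

S = 500/329 in ≈ 1.520 in; Ia = 100/329 in ≈ 0.304 in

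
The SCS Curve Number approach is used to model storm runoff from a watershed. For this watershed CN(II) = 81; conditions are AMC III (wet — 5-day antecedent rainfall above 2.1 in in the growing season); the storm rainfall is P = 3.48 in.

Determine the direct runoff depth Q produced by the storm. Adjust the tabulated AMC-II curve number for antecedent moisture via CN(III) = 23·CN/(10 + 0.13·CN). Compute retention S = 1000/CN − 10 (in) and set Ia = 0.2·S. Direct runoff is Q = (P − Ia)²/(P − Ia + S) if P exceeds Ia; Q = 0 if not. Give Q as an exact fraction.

Q = 23280961561/9318772575 in ≈ 2.498 in

CN(III) from CN(II)=81: (23·81)/(10 + 0.13·81) = 186300/2053 ≈ 90.745
Retention S: 1000/CN − 10 with CN=90.745 → S = 1900/1863 ≈ 1.020 in
Initial abstraction Ia = S/5 = (1900/1863)/5 = 380/1863 ≈ 0.204 in
Since P=3.480 > Ia=0.204: effective rainfall P−Ia = 152581/46575 in
Q = (152581/46575)²/((152581/46575) + 1900/1863) = (23280961561/2169230625)/(200081/46575) = 23280961561/9318772575 in ≈ 2.498 in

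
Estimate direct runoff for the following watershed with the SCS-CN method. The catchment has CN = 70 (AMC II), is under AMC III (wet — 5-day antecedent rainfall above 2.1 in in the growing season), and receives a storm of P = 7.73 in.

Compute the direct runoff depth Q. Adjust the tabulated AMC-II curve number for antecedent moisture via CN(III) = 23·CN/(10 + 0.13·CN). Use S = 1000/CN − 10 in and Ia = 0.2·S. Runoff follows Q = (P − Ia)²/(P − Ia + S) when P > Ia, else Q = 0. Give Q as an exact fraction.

Wet (AMC III): CN(III) = 23·70/(10 + 0.13·70) = 1610/(191/10) = 16100/191 ≈ 84.293
Retention S: 1000/CN − 10 with CN=84.293 → S = 300/161 ≈ 1.863 in
Ia = 0.2S: 0.2·1.863 = 0.373 in (exactly 60/161)
P − Ia = 7.730 − 0.373 = 118453/16100 ≈ 7.357 in (> 0, runoff occurs)
Q: (118453/16100)² ÷ (148453/16100) = 14031113209/2390093300 in (≈ 5.871 in)

Q = 14031113209/2390093300 in ≈ 5.871 in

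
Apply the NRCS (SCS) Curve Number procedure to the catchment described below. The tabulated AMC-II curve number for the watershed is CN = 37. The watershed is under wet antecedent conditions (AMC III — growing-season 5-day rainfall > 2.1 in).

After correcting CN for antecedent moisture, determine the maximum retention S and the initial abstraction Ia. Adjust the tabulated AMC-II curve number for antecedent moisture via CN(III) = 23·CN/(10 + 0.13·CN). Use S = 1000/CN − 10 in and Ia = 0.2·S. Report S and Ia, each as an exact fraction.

Adjust CN=37 to AMC III: 23·37/(10 + 0.13·37) → 851 ÷ (1481/100) = 85100/1481 ≈ 57.461
Retention S: 1000/CN − 10 with CN=57.461 → S = 6300/851 ≈ 7.403 in
Initial abstraction Ia = S/5 = (6300/851)/5 = 1260/851 ≈ 1.481 in

S = 6300/851 in ≈ 7.403 in; Ia = 1260/851 in ≈ 1.481 in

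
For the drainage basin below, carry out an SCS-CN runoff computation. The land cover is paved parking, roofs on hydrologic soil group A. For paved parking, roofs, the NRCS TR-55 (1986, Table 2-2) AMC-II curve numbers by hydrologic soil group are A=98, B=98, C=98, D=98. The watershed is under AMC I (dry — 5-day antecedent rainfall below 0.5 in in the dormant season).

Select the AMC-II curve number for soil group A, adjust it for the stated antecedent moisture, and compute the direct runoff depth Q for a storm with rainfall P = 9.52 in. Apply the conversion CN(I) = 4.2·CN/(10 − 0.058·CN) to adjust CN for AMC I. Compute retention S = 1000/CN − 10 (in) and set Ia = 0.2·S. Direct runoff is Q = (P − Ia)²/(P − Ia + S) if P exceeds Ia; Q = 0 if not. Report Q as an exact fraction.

Q = 29379364802/3278676975 in ≈ 8.961 in

NRCS table: paved parking, roofs, soil group A → CN(II) = 98
Dry (AMC I): CN(I) = 4.2·98/(10 − 0.058·98) = (2058/5)/(1079/250) = 102900/1079 ≈ 95.366
Retention S: 1000/CN − 10 with CN=95.366 → S = 500/1029 ≈ 0.486 in
Ia = 0.2·(500/1029) = 100/1029 in ≈ 0.097 in
P − Ia = 9.520 − 0.097 = 242402/25725 ≈ 9.423 in (> 0, runoff occurs)
Q: (242402/25725)² ÷ (254902/25725) = 29379364802/3278676975 in (≈ 8.961 in)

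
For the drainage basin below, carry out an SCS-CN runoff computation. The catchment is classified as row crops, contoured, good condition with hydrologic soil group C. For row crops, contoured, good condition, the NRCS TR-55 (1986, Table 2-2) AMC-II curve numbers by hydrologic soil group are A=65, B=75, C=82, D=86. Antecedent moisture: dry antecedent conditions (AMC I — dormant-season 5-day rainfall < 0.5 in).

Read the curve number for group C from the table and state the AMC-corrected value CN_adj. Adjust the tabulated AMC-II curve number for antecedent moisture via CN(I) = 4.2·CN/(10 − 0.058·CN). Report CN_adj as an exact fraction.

NRCS table: row crops, contoured, good condition, soil group C → CN(II) = 82
CN(I) from CN(II)=82: (4.2·82)/(10 − 0.058·82) = 28700/437 ≈ 65.675

CN_adj = 28700/437 ≈ 65.675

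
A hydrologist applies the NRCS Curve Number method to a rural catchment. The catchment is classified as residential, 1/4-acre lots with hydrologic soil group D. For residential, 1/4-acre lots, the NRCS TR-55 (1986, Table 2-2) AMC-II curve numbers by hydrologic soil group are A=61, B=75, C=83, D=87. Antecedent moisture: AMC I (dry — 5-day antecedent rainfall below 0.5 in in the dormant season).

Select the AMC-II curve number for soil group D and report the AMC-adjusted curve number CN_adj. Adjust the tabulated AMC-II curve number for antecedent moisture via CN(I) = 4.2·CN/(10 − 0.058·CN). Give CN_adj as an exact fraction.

NRCS table: residential, 1/4-acre lots, soil group D → CN(II) = 87
Adjust CN=87 to AMC I: 4.2·87/(10 − 0.058·87) → (1827/5) ÷ (2477/500) = 182700/2477 ≈ 73.759

CN_adj = 182700/2477 ≈ 73.759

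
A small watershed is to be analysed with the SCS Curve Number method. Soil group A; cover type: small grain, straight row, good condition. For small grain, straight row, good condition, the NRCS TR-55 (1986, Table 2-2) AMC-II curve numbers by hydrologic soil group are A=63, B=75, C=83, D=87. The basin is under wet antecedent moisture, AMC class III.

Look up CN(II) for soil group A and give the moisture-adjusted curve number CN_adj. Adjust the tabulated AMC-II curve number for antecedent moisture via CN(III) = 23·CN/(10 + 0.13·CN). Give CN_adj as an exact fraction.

NRCS table: small grain, straight row, good condition, soil group A → CN(II) = 63
Adjust CN=63 to AMC III: 23·63/(10 + 0.13·63) → 1449 ÷ (1819/100) = 144900/1819 ≈ 79.659

CN_adj = 144900/1819 ≈ 79.659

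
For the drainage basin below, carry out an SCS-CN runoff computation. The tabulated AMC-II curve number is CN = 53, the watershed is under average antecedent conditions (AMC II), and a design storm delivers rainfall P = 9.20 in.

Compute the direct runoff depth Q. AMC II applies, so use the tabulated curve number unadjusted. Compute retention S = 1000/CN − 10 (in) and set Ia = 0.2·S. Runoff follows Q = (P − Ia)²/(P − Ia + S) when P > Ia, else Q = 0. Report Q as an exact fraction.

Q = 1936512/572135 in ≈ 3.385 in

Average conditions: CN = 53 (no AMC adjustment).
Retention S: 1000/CN − 10 with CN=53.000 → S = 470/53 ≈ 8.868 in
Ia = 0.2S: 0.2·8.868 = 1.774 in (exactly 94/53)
Since P=9.200 > Ia=1.774: effective rainfall P−Ia = 1968/265 in
Runoff Q = (P−Ia)²/(P−Ia+S) = (7.426)²/(7.426+8.868) = 1936512/572135 ≈ 3.385 in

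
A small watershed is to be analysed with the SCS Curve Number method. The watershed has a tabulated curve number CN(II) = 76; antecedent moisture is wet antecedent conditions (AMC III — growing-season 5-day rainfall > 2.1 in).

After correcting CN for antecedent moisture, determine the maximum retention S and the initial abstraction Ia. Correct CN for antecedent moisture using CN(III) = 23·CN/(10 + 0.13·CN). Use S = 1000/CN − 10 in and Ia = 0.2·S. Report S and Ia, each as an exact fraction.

Wet (AMC III): CN(III) = 23·76/(10 + 0.13·76) = 1748/(497/25) = 43700/497 ≈ 87.928
Retention S: 1000/CN − 10 with CN=87.928 → S = 600/437 ≈ 1.373 in
Ia = 0.2·(600/437) = 120/437 in ≈ 0.275 in

S = 600/437 in ≈ 1.373 in; Ia = 120/437 in ≈ 0.275 in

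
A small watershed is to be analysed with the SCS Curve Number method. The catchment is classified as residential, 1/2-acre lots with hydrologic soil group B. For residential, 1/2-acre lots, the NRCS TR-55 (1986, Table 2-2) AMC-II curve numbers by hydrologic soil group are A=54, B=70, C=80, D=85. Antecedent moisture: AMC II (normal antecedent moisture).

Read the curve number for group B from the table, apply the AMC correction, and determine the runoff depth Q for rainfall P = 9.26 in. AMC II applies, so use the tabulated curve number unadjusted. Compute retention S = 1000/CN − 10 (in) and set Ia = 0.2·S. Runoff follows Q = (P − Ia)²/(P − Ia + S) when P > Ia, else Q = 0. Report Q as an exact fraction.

NRCS table: residential, 1/2-acre lots, soil group B → CN(II) = 70
AMC II — tabulated CN = 70 applies directly.
Retention S: 1000/CN − 10 with CN=70.000 → S = 30/7 ≈ 4.286 in
Ia = 0.2S: 0.2·4.286 = 0.857 in (exactly 6/7)
Since P=9.260 > Ia=0.857: effective rainfall P−Ia = 2941/350 in
Q = (2941/350)²/((2941/350) + 30/7) = (8649481/122500)/(4441/350) = 8649481/1554350 in ≈ 5.565 in

Q = 8649481/1554350 in ≈ 5.565 in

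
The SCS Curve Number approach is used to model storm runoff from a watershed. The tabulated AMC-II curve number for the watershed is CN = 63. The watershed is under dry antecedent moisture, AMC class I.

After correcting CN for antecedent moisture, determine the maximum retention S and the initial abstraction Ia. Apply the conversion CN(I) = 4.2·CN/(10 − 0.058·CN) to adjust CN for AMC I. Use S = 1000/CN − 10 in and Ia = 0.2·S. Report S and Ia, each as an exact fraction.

S = 18500/1323 in ≈ 13.983 in; Ia = 3700/1323 in ≈ 2.797 in

Adjust CN=63 to AMC I: 4.2·63/(10 − 0.058·63) → (1323/5) ÷ (3173/500) = 132300/3173 ≈ 41.696
S = 1000/(132300/3173) − 10 = 18500/1323 in ≈ 13.983 in
Ia = 0.2S: 0.2·13.983 = 2.797 in (exactly 3700/1323)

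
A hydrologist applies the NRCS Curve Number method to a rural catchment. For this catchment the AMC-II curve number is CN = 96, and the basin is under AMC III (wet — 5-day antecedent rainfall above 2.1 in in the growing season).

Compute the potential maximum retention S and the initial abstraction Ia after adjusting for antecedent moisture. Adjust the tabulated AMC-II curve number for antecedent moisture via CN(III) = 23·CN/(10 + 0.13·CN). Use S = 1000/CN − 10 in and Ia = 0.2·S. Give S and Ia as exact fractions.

Wet (AMC III): CN(III) = 23·96/(10 + 0.13·96) = 2208/(562/25) = 27600/281 ≈ 98.221
Retention S: 1000/CN − 10 with CN=98.221 → S = 25/138 ≈ 0.181 in
Ia = 0.2·(25/138) = 5/138 in ≈ 0.036 in

S = 25/138 in ≈ 0.181 in; Ia = 5/138 in ≈ 0.036 in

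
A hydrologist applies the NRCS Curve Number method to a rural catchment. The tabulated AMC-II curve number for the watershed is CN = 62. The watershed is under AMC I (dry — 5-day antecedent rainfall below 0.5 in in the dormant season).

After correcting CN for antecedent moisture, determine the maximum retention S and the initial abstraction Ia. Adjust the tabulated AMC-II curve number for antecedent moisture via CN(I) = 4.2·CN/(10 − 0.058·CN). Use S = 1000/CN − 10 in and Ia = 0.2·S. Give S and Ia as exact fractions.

S = 9500/651 in ≈ 14.593 in; Ia = 1900/651 in ≈ 2.919 in

Adjust CN=62 to AMC I: 4.2·62/(10 − 0.058·62) → (1302/5) ÷ (1601/250) = 65100/1601 ≈ 40.662
Max retention: S = 1000/(65100/1601) − 10 = 9500/651 in (≈ 14.593 in)
Initial abstraction Ia = S/5 = (9500/651)/5 = 1900/651 ≈ 2.919 in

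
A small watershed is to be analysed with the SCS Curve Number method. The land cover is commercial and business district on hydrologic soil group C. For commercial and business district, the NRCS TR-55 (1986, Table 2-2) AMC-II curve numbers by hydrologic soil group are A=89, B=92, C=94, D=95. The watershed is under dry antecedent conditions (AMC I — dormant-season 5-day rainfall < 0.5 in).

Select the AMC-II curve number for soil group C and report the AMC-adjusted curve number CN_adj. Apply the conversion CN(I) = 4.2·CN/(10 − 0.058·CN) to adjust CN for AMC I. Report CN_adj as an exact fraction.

CN_adj = 32900/379 ≈ 86.807

NRCS table: commercial and business district, soil group C → CN(II) = 94
Dry (AMC I): CN(I) = 4.2·94/(10 − 0.058·94) = (1974/5)/(1137/250) = 32900/379 ≈ 86.807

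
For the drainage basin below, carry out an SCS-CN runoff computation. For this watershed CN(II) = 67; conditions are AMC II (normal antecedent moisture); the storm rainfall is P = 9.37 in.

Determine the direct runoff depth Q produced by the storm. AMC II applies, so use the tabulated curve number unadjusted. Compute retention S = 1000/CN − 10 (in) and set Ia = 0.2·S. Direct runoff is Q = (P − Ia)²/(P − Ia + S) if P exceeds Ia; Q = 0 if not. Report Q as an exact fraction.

Q = 3156080041/597499300 in ≈ 5.282 in

CN(II) = 67; AMC II needs no correction.
Retention S: 1000/CN − 10 with CN=67.000 → S = 330/67 ≈ 4.925 in
Ia = 0.2S: 0.2·4.925 = 0.985 in (exactly 66/67)
Excess rainfall: 9.370 − 0.985 = 8.385 in; P > Ia so Q > 0
Runoff Q = (P−Ia)²/(P−Ia+S) = (8.385)²/(8.385+4.925) = 3156080041/597499300 ≈ 5.282 in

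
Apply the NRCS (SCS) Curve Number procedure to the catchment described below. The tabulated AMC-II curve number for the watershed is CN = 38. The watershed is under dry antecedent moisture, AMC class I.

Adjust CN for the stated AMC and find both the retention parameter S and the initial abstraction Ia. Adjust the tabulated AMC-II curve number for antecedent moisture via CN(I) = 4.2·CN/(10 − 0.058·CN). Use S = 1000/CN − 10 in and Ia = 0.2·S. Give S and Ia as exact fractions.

S = 15500/399 in ≈ 38.847 in; Ia = 3100/399 in ≈ 7.769 in

CN(I) from CN(II)=38: (4.2·38)/(10 − 0.058·38) = 39900/1949 ≈ 20.472
Retention S: 1000/CN − 10 with CN=20.472 → S = 15500/399 ≈ 38.847 in
Initial abstraction Ia = S/5 = (15500/399)/5 = 3100/399 ≈ 7.769 in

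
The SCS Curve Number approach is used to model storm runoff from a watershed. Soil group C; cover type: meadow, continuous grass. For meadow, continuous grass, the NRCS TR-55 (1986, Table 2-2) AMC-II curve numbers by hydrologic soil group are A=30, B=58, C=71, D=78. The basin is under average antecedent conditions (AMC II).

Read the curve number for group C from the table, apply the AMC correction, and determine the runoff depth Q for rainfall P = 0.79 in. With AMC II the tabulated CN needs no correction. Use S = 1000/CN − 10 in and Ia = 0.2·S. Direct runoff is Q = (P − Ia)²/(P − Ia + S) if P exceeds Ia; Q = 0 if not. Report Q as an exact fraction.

Q = 0 in ≈ 0.000 in

NRCS table: meadow, continuous grass, soil group C → CN(II) = 71
CN(II) = 71; AMC II needs no correction.
S = 1000/71 − 10 = 290/71 in ≈ 4.085 in
Ia = 0.2·(290/71) = 58/71 in ≈ 0.817 in
P = 0.790 ≤ Ia = 0.817 in: entire storm abstracted, Q = 0.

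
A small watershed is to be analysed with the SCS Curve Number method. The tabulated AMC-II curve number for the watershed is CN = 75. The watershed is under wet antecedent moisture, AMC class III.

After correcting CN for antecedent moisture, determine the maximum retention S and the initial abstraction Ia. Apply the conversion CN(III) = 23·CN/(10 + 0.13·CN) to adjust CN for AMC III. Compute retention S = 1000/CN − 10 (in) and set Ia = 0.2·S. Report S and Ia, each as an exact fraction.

Adjust CN=75 to AMC III: 23·75/(10 + 0.13·75) → 1725 ÷ (79/4) = 6900/79 ≈ 87.342
S = 1000/(6900/79) − 10 = 100/69 in ≈ 1.449 in
Ia = 0.2·(100/69) = 20/69 in ≈ 0.290 in

S = 100/69 in ≈ 1.449 in; Ia = 20/69 in ≈ 0.290 in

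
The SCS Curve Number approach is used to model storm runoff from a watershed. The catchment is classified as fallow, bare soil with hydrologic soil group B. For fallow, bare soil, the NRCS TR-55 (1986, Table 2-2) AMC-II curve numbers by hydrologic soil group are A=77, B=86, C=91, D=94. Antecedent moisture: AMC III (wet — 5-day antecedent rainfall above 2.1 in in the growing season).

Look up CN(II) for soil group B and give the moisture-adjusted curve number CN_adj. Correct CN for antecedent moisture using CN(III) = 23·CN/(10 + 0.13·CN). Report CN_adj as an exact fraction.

NRCS table: fallow, bare soil, soil group B → CN(II) = 86
Adjust CN=86 to AMC III: 23·86/(10 + 0.13·86) → 1978 ÷ (1059/50) = 98900/1059 ≈ 93.390

CN_adj = 98900/1059 ≈ 93.390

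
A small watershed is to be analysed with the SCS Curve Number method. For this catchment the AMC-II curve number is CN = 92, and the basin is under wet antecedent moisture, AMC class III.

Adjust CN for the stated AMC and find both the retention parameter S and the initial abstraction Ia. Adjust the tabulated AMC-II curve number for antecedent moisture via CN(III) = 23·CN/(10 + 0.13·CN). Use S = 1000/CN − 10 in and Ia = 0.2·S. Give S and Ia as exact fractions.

S = 200/529 in ≈ 0.378 in; Ia = 40/529 in ≈ 0.076 in

Adjust CN=92 to AMC III: 23·92/(10 + 0.13·92) → 2116 ÷ (549/25) = 52900/549 ≈ 96.357
Max retention: S = 1000/(52900/549) − 10 = 200/529 in (≈ 0.378 in)
Initial abstraction Ia = S/5 = (200/529)/5 = 40/529 ≈ 0.076 in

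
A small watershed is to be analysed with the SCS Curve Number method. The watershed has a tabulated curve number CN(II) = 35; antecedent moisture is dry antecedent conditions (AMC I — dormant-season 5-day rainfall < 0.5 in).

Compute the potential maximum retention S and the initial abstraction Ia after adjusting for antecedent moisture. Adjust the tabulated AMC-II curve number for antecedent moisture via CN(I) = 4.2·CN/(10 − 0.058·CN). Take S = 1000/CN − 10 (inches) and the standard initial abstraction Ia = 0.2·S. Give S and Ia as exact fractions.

S = 6500/147 in ≈ 44.218 in; Ia = 1300/147 in ≈ 8.844 in

Dry (AMC I): CN(I) = 4.2·35/(10 − 0.058·35) = 147/(797/100) = 14700/797 ≈ 18.444
S = 1000/(14700/797) − 10 = 6500/147 in ≈ 44.218 in
Initial abstraction Ia = S/5 = (6500/147)/5 = 1300/147 ≈ 8.844 in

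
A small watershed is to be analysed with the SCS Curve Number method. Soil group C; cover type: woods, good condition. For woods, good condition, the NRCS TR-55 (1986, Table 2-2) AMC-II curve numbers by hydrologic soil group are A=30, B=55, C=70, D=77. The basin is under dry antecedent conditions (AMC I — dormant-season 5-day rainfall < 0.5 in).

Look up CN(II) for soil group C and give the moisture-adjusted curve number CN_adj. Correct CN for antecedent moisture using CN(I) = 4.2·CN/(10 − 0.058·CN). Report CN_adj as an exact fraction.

CN_adj = 4900/99 ≈ 49.495

NRCS table: woods, good condition, soil group C → CN(II) = 70
Dry (AMC I): CN(I) = 4.2·70/(10 − 0.058·70) = 294/(297/50) = 4900/99 ≈ 49.495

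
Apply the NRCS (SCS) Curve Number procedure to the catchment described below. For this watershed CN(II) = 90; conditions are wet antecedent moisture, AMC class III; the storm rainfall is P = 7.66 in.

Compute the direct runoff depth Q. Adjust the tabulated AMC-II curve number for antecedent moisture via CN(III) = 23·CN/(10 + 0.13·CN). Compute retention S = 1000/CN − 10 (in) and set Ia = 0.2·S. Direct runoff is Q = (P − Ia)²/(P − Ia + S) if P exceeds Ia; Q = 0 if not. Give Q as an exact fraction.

Q = 6127914961/861958350 in ≈ 7.109 in

CN(III) from CN(II)=90: (23·90)/(10 + 0.13·90) = 20700/217 ≈ 95.392
S = 1000/(20700/217) − 10 = 100/207 in ≈ 0.483 in
Ia = 0.2S: 0.2·0.483 = 0.097 in (exactly 20/207)
P − Ia = 7.660 − 0.097 = 78281/10350 ≈ 7.563 in (> 0, runoff occurs)
Q: (78281/10350)² ÷ (83281/10350) = 6127914961/861958350 in (≈ 7.109 in)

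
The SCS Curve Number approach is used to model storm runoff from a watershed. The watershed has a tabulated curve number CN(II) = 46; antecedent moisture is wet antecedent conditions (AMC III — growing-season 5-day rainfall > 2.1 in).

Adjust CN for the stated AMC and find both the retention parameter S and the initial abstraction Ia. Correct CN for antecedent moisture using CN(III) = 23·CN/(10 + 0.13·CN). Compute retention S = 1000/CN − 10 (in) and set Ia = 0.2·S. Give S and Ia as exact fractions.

Wet (AMC III): CN(III) = 23·46/(10 + 0.13·46) = 1058/(799/50) = 52900/799 ≈ 66.208
S = 1000/(52900/799) − 10 = 2700/529 in ≈ 5.104 in
Initial abstraction Ia = S/5 = (2700/529)/5 = 540/529 ≈ 1.021 in

S = 2700/529 in ≈ 5.104 in; Ia = 540/529 in ≈ 1.021 in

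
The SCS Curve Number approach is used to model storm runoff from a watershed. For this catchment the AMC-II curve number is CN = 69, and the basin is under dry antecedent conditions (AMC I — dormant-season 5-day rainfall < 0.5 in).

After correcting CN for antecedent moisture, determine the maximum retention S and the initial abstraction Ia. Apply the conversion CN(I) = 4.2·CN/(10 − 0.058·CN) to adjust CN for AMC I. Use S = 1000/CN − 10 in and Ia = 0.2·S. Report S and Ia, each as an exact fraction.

CN(I) from CN(II)=69: (4.2·69)/(10 − 0.058·69) = 144900/2999 ≈ 48.316
S = 1000/(144900/2999) − 10 = 15500/1449 in ≈ 10.697 in
Ia = 0.2S: 0.2·10.697 = 2.139 in (exactly 3100/1449)

S = 15500/1449 in ≈ 10.697 in; Ia = 3100/1449 in ≈ 2.139 in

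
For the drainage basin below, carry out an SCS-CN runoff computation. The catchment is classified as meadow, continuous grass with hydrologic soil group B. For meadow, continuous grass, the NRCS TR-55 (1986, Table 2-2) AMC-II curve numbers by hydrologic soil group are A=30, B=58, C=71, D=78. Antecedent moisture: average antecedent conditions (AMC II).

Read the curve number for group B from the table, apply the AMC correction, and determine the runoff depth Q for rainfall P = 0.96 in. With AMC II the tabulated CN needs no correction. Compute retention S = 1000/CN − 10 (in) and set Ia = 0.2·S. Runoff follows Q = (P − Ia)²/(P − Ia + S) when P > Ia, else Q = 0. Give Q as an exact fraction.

NRCS table: meadow, continuous grass, soil group B → CN(II) = 58
CN(II) = 58; AMC II needs no correction.
Max retention: S = 1000/58 − 10 = 210/29 in (≈ 7.241 in)
Initial abstraction Ia = S/5 = (210/29)/5 = 42/29 ≈ 1.448 in
P = 0.960 ≤ Ia = 1.448 in: entire storm abstracted, Q = 0.

Q = 0 in ≈ 0.000 in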